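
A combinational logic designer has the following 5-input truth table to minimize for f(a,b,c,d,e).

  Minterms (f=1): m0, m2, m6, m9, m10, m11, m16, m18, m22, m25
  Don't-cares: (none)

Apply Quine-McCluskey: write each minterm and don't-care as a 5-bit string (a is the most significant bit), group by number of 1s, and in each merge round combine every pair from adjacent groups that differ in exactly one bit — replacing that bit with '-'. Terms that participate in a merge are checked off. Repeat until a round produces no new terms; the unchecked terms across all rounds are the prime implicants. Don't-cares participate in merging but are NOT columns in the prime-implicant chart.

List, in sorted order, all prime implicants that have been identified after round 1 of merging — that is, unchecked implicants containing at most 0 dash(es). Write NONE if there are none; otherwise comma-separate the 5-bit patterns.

NONE

size-2^0 implicants → 00000(✓)  00010(✓)  00110(✓)  01001(✓)  01010(✓)  01011(✓)  10000(✓)  10010(✓)  10110(✓)  11001(✓)
size-2^1 implicants → -0000(✓)  -0010(✓)  -0110(✓)  -1001  0-010  00-10(✓)  000-0(✓)  010-1  0101-  10-10(✓)  100-0(✓)
size-2^2 implicants → -0-10  -00-0
Unchecked terms (primes): -0-10, -00-0, -1001, 0-010, 010-1, 0101-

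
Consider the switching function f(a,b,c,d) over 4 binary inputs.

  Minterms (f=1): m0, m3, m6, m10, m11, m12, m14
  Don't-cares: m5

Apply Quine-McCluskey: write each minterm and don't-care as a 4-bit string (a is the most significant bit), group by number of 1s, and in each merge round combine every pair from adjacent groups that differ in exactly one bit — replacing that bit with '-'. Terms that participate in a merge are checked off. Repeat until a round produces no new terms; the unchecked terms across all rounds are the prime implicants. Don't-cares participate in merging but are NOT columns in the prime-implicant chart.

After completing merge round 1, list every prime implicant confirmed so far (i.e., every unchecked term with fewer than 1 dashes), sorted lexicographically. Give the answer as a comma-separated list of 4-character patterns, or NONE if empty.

size-2^0 implicants → 0000  0011(✓)  0101  0110(✓)  1010(✓)  1011(✓)  1100(✓)  1110(✓)
size-2^1 implicants → -011  -110  1-10  101-  11-0
Unchecked terms (primes): -011, -110, 0000, 0101, 1-10, 101-, 11-0

0000, 0101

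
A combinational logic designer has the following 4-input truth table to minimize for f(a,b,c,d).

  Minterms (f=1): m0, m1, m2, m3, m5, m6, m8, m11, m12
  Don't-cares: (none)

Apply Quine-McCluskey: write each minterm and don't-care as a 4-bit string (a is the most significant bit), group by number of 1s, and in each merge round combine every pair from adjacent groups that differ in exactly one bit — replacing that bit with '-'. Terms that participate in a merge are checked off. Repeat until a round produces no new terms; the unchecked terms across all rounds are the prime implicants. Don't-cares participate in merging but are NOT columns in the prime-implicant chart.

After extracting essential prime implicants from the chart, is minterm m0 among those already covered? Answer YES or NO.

size-2^0 implicants → 0000(✓)  0001(✓)  0010(✓)  0011(✓)  0101(✓)  0110(✓)  1000(✓)  1011(✓)  1100(✓)
size-2^1 implicants → -000  -011  0-01  0-10  00-0(✓)  00-1(✓)  000-(✓)  001-(✓)  1-00
size-2^2 implicants → 00--
Unchecked terms (primes): -000, -011, 0-01, 0-10, 00--, 1-00
Minterm coverage:
  m0 ⊆ -000,00--
  m1 ⊆ 0-01,00--
  m2 ⊆ 0-10,00--
  m3 ⊆ -011,00--
  m5 ⊆ 0-01 [E]
  m6 ⊆ 0-10 [E]
  m8 ⊆ -000,1-00
  m11 ⊆ -011 [E]
  m12 ⊆ 1-00 [E]
E = {-011, 0-01, 0-10, 1-00}

NO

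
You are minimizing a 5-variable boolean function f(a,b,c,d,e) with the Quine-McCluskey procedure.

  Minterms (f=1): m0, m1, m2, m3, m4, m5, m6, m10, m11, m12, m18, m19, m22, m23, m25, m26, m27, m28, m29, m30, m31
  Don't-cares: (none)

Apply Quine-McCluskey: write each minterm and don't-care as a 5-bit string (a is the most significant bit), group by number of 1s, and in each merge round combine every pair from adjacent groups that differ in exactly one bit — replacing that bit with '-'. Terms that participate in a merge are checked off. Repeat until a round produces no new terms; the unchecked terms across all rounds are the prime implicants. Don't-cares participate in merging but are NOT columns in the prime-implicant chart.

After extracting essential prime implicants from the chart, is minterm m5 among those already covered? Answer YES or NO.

YES

[col 0] 00000*, 00001*, 00010*, 00011*, 00100*, 00101*, 00110*, 01010*, 01011*, 01100*, 10010*, 10011*, 10110*, 10111*, 11001*, 11010*, 11011*, 11100*, 11101*, 11110*, 11111*
[col 1] -0010*, -0011*, -0110*, -1010*, -1011*, -1100, 0-010*, 0-011*, 0-100, 00-00*, 00-01*, 00-10*, 000-0*, 000-1*, 0000-*, 0001-*, 001-0*, 0010-*, 0101-*, 1-010*, 1-011*, 1-110*, 1-111*, 10-10*, 10-11*, 1001-*, 1011-*, 11-01*, 11-10*, 11-11*, 110-1*, 1101-*, 111-0*, 111-1*, 1110-*, 1111-*
[col 2] --010*, --011*, -0-10, -001-*, -101-*, 0-01-*, 00--0, 00-0-, 000--, 1--10*, 1--11*, 1-01-*, 1-11-*, 10-1-*, 11--1, 11-1-*, 111--
[col 3] --01-, 1--1-
Prime implicants: --01-, -0-10, -1100, 0-100, 00--0, 00-0-, 000--, 1--1-, 11--1, 111--
PI chart (minterm → PIs covering it):
  0 | 00--0,00-0-,000--
  1 | 00-0-,000--
  2 | --01-,-0-10,00--0,000--
  3 | --01-,000--
  4 | 0-100,00--0,00-0-
  5 | 00-0-  (sole → essential)
  6 | -0-10,00--0
  10 | --01-  (sole → essential)
  11 | --01-  (sole → essential)
  12 | -1100,0-100
  18 | --01-,-0-10,1--1-
  19 | --01-,1--1-
  22 | -0-10,1--1-
  23 | 1--1-  (sole → essential)
  25 | 11--1  (sole → essential)
  26 | --01-,1--1-
  27 | --01-,1--1-,11--1
  28 | -1100,111--
  29 | 11--1,111--
  30 | 1--1-,111--
  31 | 1--1-,11--1,111--
Essential prime implicants: --01-, 00-0-, 1--1-, 11--1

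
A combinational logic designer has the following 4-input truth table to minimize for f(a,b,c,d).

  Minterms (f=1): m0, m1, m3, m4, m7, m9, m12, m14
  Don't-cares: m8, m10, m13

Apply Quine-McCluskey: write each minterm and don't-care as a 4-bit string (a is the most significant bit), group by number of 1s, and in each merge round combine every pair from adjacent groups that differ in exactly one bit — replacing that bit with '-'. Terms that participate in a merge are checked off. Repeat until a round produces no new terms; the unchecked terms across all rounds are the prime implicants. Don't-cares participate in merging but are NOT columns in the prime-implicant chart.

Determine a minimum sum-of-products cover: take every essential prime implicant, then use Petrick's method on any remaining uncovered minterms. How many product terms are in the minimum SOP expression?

[col 0] 0000*, 0001*, 0011*, 0100*, 0111*, 1000*, 1001*, 1010*, 1100*, 1101*, 1110*
[col 1] -000*, -001*, -100*, 0-00*, 0-11, 00-1, 000-*, 1-00*, 1-01*, 1-10*, 10-0*, 100-*, 11-0*, 110-*
[col 2] --00, -00-, 1--0, 1-0-
Prime implicants: --00, -00-, 0-11, 00-1, 1--0, 1-0-
PI chart (minterm → PIs covering it):
  0 | --00,-00-
  1 | -00-,00-1
  3 | 0-11,00-1
  4 | --00  (sole → essential)
  7 | 0-11  (sole → essential)
  9 | -00-,1-0-
  12 | --00,1--0,1-0-
  14 | 1--0  (sole → essential)
Essential prime implicants: --00, 0-11, 1--0
Petrick residual → -00-
Minimum SOP uses 4 PIs: c'd' + b'c' + a'cd + ad'

4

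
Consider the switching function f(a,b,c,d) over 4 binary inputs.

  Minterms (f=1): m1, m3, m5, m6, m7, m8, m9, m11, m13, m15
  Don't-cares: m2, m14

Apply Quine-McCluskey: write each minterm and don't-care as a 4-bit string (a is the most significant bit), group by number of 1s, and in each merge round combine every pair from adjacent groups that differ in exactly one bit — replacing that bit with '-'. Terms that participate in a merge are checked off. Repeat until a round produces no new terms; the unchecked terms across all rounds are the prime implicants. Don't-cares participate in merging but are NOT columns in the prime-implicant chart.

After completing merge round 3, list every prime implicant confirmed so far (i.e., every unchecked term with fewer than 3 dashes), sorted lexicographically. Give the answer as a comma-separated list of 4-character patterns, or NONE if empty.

Round 0: 0001✓ 0010✓ 0011✓ 0101✓ 0110✓ 0111✓ 1000✓ 1001✓ 1011✓ 1101✓ 1110✓ 1111✓
Round 1: -001✓ -011✓ -101✓ -110✓ -111✓ 0-01✓ 0-10✓ 0-11✓ 00-1✓ 001-✓ 01-1✓ 011-✓ 1-01✓ 1-11✓ 10-1✓ 100- 11-1✓ 111-✓
Round 2: --01✓ --11✓ -0-1✓ -1-1✓ -11- 0--1✓ 0-1- 1--1✓
Round 3: ---1
PIs = {---1, -11-, 0-1-, 100-}

-11-, 0-1-, 100-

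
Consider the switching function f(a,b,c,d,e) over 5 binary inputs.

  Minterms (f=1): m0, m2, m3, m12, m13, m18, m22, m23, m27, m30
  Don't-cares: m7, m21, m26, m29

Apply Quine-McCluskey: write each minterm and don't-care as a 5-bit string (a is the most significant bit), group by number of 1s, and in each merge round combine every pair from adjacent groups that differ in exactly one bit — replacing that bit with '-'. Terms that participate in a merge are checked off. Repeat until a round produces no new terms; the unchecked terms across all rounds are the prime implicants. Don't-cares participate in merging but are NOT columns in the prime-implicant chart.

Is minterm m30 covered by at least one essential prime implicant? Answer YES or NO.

[col 0] 00000*, 00010*, 00011*, 00111*, 01100*, 01101*, 10010*, 10101*, 10110*, 10111*, 11010*, 11011*, 11101*, 11110*
[col 1] -0010, -0111, -1101, 00-11, 000-0, 0001-, 0110-, 1-010*, 1-101, 1-110*, 10-10*, 101-1, 1011-, 11-10*, 1101-
[col 2] 1--10
Prime implicants: -0010, -0111, -1101, 00-11, 000-0, 0001-, 0110-, 1--10, 1-101, 101-1, 1011-, 1101-
PI chart (minterm → PIs covering it):
  0 | 000-0  (sole → essential)
  2 | -0010,000-0,0001-
  3 | 00-11,0001-
  12 | 0110-  (sole → essential)
  13 | -1101,0110-
  18 | -0010,1--10
  22 | 1--10,1011-
  23 | -0111,101-1,1011-
  27 | 1101-  (sole → essential)
  30 | 1--10  (sole → essential)
Essential prime implicants: 000-0, 0110-, 1--10, 1101-

YES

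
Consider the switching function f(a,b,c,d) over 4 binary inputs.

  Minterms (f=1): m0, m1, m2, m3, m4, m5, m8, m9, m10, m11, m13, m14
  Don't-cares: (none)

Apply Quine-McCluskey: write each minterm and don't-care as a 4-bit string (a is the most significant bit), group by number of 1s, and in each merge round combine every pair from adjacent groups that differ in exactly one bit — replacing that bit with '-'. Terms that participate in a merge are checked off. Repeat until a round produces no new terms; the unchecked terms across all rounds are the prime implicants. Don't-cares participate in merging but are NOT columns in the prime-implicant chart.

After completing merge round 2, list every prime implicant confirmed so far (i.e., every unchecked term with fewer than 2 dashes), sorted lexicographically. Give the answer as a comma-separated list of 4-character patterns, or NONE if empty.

Round 0: 0000✓ 0001✓ 0010✓ 0011✓ 0100✓ 0101✓ 1000✓ 1001✓ 1010✓ 1011✓ 1101✓ 1110✓
Round 1: -000✓ -001✓ -010✓ -011✓ -101✓ 0-00✓ 0-01✓ 00-0✓ 00-1✓ 000-✓ 001-✓ 010-✓ 1-01✓ 1-10 10-0✓ 10-1✓ 100-✓ 101-✓
Round 2: --01 -0-0✓ -0-1✓ -00-✓ -01-✓ 0-0- 00--✓ 10--✓
Round 3: -0--
PIs = {--01, -0--, 0-0-, 1-10}

1-10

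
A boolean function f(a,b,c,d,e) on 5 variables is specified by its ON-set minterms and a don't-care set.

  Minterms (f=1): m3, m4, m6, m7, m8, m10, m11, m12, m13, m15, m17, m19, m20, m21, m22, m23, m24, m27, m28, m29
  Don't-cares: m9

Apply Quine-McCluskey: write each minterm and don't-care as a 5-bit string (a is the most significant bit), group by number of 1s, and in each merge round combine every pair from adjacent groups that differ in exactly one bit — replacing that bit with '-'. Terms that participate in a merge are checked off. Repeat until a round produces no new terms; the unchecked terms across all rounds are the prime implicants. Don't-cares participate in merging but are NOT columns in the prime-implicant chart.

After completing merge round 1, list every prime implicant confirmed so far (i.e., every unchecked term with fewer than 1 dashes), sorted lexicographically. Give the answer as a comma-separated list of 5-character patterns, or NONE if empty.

size-2^0 implicants → 00011(✓)  00100(✓)  00110(✓)  00111(✓)  01000(✓)  01001(✓)  01010(✓)  01011(✓)  01100(✓)  01101(✓)  01111(✓)  10001(✓)  10011(✓)  10100(✓)  10101(✓)  10110(✓)  10111(✓)  11000(✓)  11011(✓)  11100(✓)  11101(✓)
size-2^1 implicants → -0011(✓)  -0100(✓)  -0110(✓)  -0111(✓)  -1000(✓)  -1011(✓)  -1100(✓)  -1101(✓)  0-011(✓)  0-100(✓)  0-111(✓)  00-11(✓)  001-0(✓)  0011-(✓)  01-00(✓)  01-01(✓)  01-11(✓)  010-0(✓)  010-1(✓)  0100-(✓)  0101-(✓)  011-1(✓)  0110-(✓)  1-011(✓)  1-100(✓)  1-101(✓)  10-01(✓)  10-11(✓)  100-1(✓)  101-0(✓)  101-1(✓)  1010-(✓)  1011-(✓)  11-00(✓)  1110-(✓)
size-2^2 implicants → --011  --100  -0-11  -01-0  -011-  -1-00  -110-  0--11  01--1  01-0-  010--  1-10-  10--1  101--
Unchecked terms (primes): --011, --100, -0-11, -01-0, -011-, -1-00, -110-, 0--11, 01--1, 01-0-, 010--, 1-10-, 10--1, 101--

NONE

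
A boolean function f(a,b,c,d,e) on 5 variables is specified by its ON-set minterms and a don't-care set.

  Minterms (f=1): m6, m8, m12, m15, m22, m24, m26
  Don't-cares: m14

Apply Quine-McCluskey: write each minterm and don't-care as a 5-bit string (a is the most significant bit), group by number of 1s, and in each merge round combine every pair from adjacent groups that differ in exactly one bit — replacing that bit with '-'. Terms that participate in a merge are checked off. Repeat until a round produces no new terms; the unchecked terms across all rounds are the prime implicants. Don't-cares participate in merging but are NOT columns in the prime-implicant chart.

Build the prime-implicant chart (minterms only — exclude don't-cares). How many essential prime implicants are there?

Round 0: 00110✓ 01000✓ 01100✓ 01110✓ 01111✓ 10110✓ 11000✓ 11010✓
Round 1: -0110 -1000 0-110 01-00 011-0 0111- 110-0
PIs = {-0110, -1000, 0-110, 01-00, 011-0, 0111-, 110-0}
Coverage chart:
  m6: -0110,0-110
  m8: -1000,01-00
  m12: 01-00,011-0
  m15: 0111- ←essential
  m22: -0110 ←essential
  m24: -1000,110-0
  m26: 110-0 ←essential
Essential: -0110, 0111-, 110-0

3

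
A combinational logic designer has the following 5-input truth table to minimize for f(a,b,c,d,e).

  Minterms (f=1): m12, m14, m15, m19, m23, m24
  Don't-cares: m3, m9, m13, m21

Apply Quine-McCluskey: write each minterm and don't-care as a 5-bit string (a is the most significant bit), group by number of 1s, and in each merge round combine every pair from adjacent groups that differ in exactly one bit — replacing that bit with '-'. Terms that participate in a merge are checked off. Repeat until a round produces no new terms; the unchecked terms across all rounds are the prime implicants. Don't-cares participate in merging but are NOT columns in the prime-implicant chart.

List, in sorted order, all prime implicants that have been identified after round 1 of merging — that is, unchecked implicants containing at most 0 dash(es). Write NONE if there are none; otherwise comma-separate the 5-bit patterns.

11000

Round 0: 00011✓ 01001✓ 01100✓ 01101✓ 01110✓ 01111✓ 10011✓ 10101✓ 10111✓ 11000
Round 1: -0011 01-01 011-0✓ 011-1✓ 0110-✓ 0111-✓ 10-11 101-1
Round 2: 011--
PIs = {-0011, 01-01, 011--, 10-11, 101-1, 11000}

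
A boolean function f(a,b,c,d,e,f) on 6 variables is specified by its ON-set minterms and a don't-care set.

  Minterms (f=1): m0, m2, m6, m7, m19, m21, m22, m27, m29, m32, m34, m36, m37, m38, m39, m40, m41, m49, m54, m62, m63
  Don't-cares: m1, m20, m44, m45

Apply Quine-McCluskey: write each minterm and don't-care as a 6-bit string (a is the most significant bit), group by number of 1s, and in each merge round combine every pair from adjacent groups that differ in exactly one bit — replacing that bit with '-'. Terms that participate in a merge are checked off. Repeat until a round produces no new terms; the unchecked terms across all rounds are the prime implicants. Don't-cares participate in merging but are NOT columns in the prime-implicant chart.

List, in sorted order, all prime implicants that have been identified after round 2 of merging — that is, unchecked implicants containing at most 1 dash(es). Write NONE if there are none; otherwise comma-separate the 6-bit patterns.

size-2^0 implicants → 000000(✓)  000001(✓)  000010(✓)  000110(✓)  000111(✓)  010011(✓)  010100(✓)  010101(✓)  010110(✓)  011011(✓)  011101(✓)  100000(✓)  100010(✓)  100100(✓)  100101(✓)  100110(✓)  100111(✓)  101000(✓)  101001(✓)  101100(✓)  101101(✓)  110001  110110(✓)  111110(✓)  111111(✓)
size-2^1 implicants → -00000(✓)  -00010(✓)  -00110(✓)  -00111(✓)  -10110(✓)  0-0110(✓)  000-10(✓)  0000-0(✓)  00000-  00011-(✓)  01-011  01-101  0101-0  01010-  1-0110(✓)  10-000(✓)  10-100(✓)  10-101(✓)  100-00(✓)  100-10(✓)  1000-0(✓)  1001-0(✓)  1001-1(✓)  10010-(✓)  10011-(✓)  101-00(✓)  101-01(✓)  10100-(✓)  10110-(✓)  11-110  11111-
size-2^2 implicants → --0110  -00-10  -000-0  -0011-  10--00  10-10-  100--0  1001--  101-0-
Unchecked terms (primes): --0110, -00-10, -000-0, -0011-, 00000-, 01-011, 01-101, 0101-0, 01010-, 10--00, 10-10-, 100--0, 1001--, 101-0-, 11-110, 110001, 11111-

00000-, 01-011, 01-101, 0101-0, 01010-, 11-110, 110001, 11111-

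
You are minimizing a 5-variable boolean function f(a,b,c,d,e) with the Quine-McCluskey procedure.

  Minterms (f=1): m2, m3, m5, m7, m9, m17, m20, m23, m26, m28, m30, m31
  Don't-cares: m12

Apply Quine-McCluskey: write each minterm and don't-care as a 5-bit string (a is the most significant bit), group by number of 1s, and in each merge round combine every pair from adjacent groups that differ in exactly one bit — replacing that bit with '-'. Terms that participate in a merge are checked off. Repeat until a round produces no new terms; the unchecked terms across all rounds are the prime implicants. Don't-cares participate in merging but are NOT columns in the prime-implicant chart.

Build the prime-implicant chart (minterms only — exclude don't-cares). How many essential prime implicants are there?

size-2^0 implicants → 00010(✓)  00011(✓)  00101(✓)  00111(✓)  01001  01100(✓)  10001  10100(✓)  10111(✓)  11010(✓)  11100(✓)  11110(✓)  11111(✓)
size-2^1 implicants → -0111  -1100  00-11  0001-  001-1  1-100  1-111  11-10  111-0  1111-
Unchecked terms (primes): -0111, -1100, 00-11, 0001-, 001-1, 01001, 1-100, 1-111, 10001, 11-10, 111-0, 1111-
Minterm coverage:
  m2 ⊆ 0001- [E]
  m3 ⊆ 00-11,0001-
  m5 ⊆ 001-1 [E]
  m7 ⊆ -0111,00-11,001-1
  m9 ⊆ 01001 [E]
  m17 ⊆ 10001 [E]
  m20 ⊆ 1-100 [E]
  m23 ⊆ -0111,1-111
  m26 ⊆ 11-10 [E]
  m28 ⊆ -1100,1-100,111-0
  m30 ⊆ 11-10,111-0,1111-
  m31 ⊆ 1-111,1111-
E = {0001-, 001-1, 01001, 1-100, 10001, 11-10}

6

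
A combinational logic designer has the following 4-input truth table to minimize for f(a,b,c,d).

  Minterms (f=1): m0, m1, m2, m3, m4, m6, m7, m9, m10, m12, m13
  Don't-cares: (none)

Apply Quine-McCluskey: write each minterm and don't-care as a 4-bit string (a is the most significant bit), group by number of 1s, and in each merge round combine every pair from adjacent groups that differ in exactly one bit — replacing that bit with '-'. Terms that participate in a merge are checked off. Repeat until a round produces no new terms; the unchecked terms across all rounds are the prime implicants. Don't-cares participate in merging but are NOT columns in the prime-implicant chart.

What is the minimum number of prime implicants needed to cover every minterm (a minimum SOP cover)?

5

Round 0: 0000✓ 0001✓ 0010✓ 0011✓ 0100✓ 0110✓ 0111✓ 1001✓ 1010✓ 1100✓ 1101✓
Round 1: -001 -010 -100 0-00✓ 0-10✓ 0-11✓ 00-0✓ 00-1✓ 000-✓ 001-✓ 01-0✓ 011-✓ 1-01 110-
Round 2: 0--0 0-1- 00--
PIs = {-001, -010, -100, 0--0, 0-1-, 00--, 1-01, 110-}
Coverage chart:
  m0: 0--0,00--
  m1: -001,00--
  m2: -010,0--0,0-1-,00--
  m3: 0-1-,00--
  m4: -100,0--0
  m6: 0--0,0-1-
  m7: 0-1- ←essential
  m9: -001,1-01
  m10: -010 ←essential
  m12: -100,110-
  m13: 1-01,110-
Essential: -010, 0-1-
Petrick residual → -001, 0--0, 110-
Min cover (5 terms): b'c'd + b'cd' + a'd' + a'c + abc'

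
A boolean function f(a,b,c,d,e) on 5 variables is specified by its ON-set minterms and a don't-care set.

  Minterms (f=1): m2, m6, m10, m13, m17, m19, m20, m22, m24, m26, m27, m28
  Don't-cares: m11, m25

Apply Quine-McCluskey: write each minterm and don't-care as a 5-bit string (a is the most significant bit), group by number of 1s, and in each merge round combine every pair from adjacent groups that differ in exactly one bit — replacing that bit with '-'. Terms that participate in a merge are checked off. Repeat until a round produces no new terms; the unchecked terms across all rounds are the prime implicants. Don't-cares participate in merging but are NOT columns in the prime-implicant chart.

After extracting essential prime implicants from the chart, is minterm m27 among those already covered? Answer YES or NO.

YES

size-2^0 implicants → 00010(✓)  00110(✓)  01010(✓)  01011(✓)  01101  10001(✓)  10011(✓)  10100(✓)  10110(✓)  11000(✓)  11001(✓)  11010(✓)  11011(✓)  11100(✓)
size-2^1 implicants → -0110  -1010(✓)  -1011(✓)  0-010  00-10  0101-(✓)  1-001(✓)  1-011(✓)  1-100  100-1(✓)  101-0  11-00  110-0(✓)  110-1(✓)  1100-(✓)  1101-(✓)
size-2^2 implicants → -101-  1-0-1  110--
Unchecked terms (primes): -0110, -101-, 0-010, 00-10, 01101, 1-0-1, 1-100, 101-0, 11-00, 110--
Minterm coverage:
  m2 ⊆ 0-010,00-10
  m6 ⊆ -0110,00-10
  m10 ⊆ -101-,0-010
  m13 ⊆ 01101 [E]
  m17 ⊆ 1-0-1 [E]
  m19 ⊆ 1-0-1 [E]
  m20 ⊆ 1-100,101-0
  m22 ⊆ -0110,101-0
  m24 ⊆ 11-00,110--
  m26 ⊆ -101-,110--
  m27 ⊆ -101-,1-0-1,110--
  m28 ⊆ 1-100,11-00
E = {01101, 1-0-1}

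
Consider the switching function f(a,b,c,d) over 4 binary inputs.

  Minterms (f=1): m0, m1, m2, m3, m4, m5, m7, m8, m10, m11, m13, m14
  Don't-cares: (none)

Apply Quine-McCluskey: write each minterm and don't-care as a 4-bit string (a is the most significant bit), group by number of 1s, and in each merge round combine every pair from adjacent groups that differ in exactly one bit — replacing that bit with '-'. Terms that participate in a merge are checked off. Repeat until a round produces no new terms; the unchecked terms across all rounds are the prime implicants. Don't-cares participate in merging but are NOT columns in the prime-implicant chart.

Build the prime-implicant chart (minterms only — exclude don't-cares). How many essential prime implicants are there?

[col 0] 0000*, 0001*, 0010*, 0011*, 0100*, 0101*, 0111*, 1000*, 1010*, 1011*, 1101*, 1110*
[col 1] -000*, -010*, -011*, -101, 0-00*, 0-01*, 0-11*, 00-0*, 00-1*, 000-*, 001-*, 01-1*, 010-*, 1-10, 10-0*, 101-*
[col 2] -0-0, -01-, 0--1, 0-0-, 00--
Prime implicants: -0-0, -01-, -101, 0--1, 0-0-, 00--, 1-10
PI chart (minterm → PIs covering it):
  0 | -0-0,0-0-,00--
  1 | 0--1,0-0-,00--
  2 | -0-0,-01-,00--
  3 | -01-,0--1,00--
  4 | 0-0-  (sole → essential)
  5 | -101,0--1,0-0-
  7 | 0--1  (sole → essential)
  8 | -0-0  (sole → essential)
  10 | -0-0,-01-,1-10
  11 | -01-  (sole → essential)
  13 | -101  (sole → essential)
  14 | 1-10  (sole → essential)
Essential prime implicants: -0-0, -01-, -101, 0--1, 0-0-, 1-10

6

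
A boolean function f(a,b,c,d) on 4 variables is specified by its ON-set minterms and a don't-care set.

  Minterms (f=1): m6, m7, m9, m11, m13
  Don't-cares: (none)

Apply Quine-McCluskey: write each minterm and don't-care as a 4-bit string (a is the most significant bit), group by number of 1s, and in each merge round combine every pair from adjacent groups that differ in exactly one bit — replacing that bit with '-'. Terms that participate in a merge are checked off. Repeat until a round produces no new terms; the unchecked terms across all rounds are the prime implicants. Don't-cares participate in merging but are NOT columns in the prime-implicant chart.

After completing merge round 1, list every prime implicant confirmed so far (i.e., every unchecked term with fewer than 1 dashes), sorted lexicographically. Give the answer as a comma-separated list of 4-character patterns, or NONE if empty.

NONE

size-2^0 implicants → 0110(✓)  0111(✓)  1001(✓)  1011(✓)  1101(✓)
size-2^1 implicants → 011-  1-01  10-1
Unchecked terms (primes): 011-, 1-01, 10-1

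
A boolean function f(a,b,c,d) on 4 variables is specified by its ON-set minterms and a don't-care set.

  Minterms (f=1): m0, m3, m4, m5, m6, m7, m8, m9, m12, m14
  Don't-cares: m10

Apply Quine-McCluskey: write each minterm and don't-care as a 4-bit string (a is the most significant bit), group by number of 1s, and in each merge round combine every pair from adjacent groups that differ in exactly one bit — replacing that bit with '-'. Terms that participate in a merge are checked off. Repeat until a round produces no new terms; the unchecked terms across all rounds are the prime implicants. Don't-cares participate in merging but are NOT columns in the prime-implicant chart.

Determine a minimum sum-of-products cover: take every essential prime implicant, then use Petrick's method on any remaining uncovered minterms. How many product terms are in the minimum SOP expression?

5

Round 0: 0000✓ 0011✓ 0100✓ 0101✓ 0110✓ 0111✓ 1000✓ 1001✓ 1010✓ 1100✓ 1110✓
Round 1: -000✓ -100✓ -110✓ 0-00✓ 0-11 01-0✓ 01-1✓ 010-✓ 011-✓ 1-00✓ 1-10✓ 10-0✓ 100- 11-0✓
Round 2: --00 -1-0 01-- 1--0
PIs = {--00, -1-0, 0-11, 01--, 1--0, 100-}
Coverage chart:
  m0: --00 ←essential
  m3: 0-11 ←essential
  m4: --00,-1-0,01--
  m5: 01-- ←essential
  m6: -1-0,01--
  m7: 0-11,01--
  m8: --00,1--0,100-
  m9: 100- ←essential
  m12: --00,-1-0,1--0
  m14: -1-0,1--0
Essential: --00, 0-11, 01--, 100-
Petrick residual → -1-0
Min cover (5 terms): c'd' + bd' + a'cd + a'b + ab'c'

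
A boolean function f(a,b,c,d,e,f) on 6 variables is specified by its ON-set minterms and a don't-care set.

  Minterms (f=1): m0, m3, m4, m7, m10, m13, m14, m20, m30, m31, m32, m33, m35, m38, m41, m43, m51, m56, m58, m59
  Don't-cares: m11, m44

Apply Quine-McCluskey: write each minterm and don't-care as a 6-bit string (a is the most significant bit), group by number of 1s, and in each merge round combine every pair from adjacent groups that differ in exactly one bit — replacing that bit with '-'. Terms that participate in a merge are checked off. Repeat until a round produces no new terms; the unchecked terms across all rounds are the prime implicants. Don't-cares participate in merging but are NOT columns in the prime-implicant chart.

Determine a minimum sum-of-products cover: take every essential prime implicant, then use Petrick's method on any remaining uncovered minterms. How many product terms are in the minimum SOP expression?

size-2^0 implicants → 000000(✓)  000011(✓)  000100(✓)  000111(✓)  001010(✓)  001011(✓)  001101  001110(✓)  010100(✓)  011110(✓)  011111(✓)  100000(✓)  100001(✓)  100011(✓)  100110  101001(✓)  101011(✓)  101100  110011(✓)  111000(✓)  111010(✓)  111011(✓)
size-2^1 implicants → -00000  -00011(✓)  -01011(✓)  0-0100  0-1110  00-011(✓)  000-00  000-11  001-10  00101-  01111-  1-0011(✓)  1-1011(✓)  10-001(✓)  10-011(✓)  1000-1(✓)  10000-  1010-1(✓)  11-011(✓)  1110-0  11101-
size-2^2 implicants → -0-011  1--011  10-0-1
Unchecked terms (primes): -0-011, -00000, 0-0100, 0-1110, 000-00, 000-11, 001-10, 00101-, 001101, 01111-, 1--011, 10-0-1, 10000-, 100110, 101100, 1110-0, 11101-
Minterm coverage:
  m0 ⊆ -00000,000-00
  m3 ⊆ -0-011,000-11
  m4 ⊆ 0-0100,000-00
  m7 ⊆ 000-11 [E]
  m10 ⊆ 001-10,00101-
  m13 ⊆ 001101 [E]
  m14 ⊆ 0-1110,001-10
  m20 ⊆ 0-0100 [E]
  m30 ⊆ 0-1110,01111-
  m31 ⊆ 01111- [E]
  m32 ⊆ -00000,10000-
  m33 ⊆ 10-0-1,10000-
  m35 ⊆ -0-011,1--011,10-0-1
  m38 ⊆ 100110 [E]
  m41 ⊆ 10-0-1 [E]
  m43 ⊆ -0-011,1--011,10-0-1
  m51 ⊆ 1--011 [E]
  m56 ⊆ 1110-0 [E]
  m58 ⊆ 1110-0,11101-
  m59 ⊆ 1--011,11101-
E = {0-0100, 000-11, 001101, 01111-, 1--011, 10-0-1, 100110, 1110-0}
Petrick residual → -00000, 001-10
Cover = b'c'd'e'f' + a'c'de'f' + a'b'c'ef + a'b'cef' + a'b'cde'f + a'bcde + ad'ef + ab'd'f + ab'c'def' + abcd'f'  |cover|=10

10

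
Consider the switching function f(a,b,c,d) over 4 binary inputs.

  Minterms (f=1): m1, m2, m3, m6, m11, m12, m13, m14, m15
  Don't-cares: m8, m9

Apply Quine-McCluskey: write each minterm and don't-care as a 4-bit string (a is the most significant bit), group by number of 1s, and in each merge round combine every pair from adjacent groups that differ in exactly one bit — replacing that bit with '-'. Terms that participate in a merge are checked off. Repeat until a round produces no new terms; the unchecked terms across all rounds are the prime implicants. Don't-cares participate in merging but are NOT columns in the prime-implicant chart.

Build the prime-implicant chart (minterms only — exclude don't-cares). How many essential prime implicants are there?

Round 0: 0001✓ 0010✓ 0011✓ 0110✓ 1000✓ 1001✓ 1011✓ 1100✓ 1101✓ 1110✓ 1111✓
Round 1: -001✓ -011✓ -110 0-10 00-1✓ 001- 1-00✓ 1-01✓ 1-11✓ 10-1✓ 100-✓ 11-0✓ 11-1✓ 110-✓ 111-✓
Round 2: -0-1 1--1 1-0- 11--
PIs = {-0-1, -110, 0-10, 001-, 1--1, 1-0-, 11--}
Coverage chart:
  m1: -0-1 ←essential
  m2: 0-10,001-
  m3: -0-1,001-
  m6: -110,0-10
  m11: -0-1,1--1
  m12: 1-0-,11--
  m13: 1--1,1-0-,11--
  m14: -110,11--
  m15: 1--1,11--
Essential: -0-1

1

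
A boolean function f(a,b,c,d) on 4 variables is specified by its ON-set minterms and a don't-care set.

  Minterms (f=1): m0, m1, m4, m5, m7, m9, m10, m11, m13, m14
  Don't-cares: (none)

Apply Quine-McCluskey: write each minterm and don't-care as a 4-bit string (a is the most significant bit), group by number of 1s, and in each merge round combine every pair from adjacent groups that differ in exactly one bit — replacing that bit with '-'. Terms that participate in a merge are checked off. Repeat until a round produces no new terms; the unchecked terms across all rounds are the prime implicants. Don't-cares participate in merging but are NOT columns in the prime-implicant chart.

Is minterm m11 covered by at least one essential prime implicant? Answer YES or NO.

NO

size-2^0 implicants → 0000(✓)  0001(✓)  0100(✓)  0101(✓)  0111(✓)  1001(✓)  1010(✓)  1011(✓)  1101(✓)  1110(✓)
size-2^1 implicants → -001(✓)  -101(✓)  0-00(✓)  0-01(✓)  000-(✓)  01-1  010-(✓)  1-01(✓)  1-10  10-1  101-
size-2^2 implicants → --01  0-0-
Unchecked terms (primes): --01, 0-0-, 01-1, 1-10, 10-1, 101-
Minterm coverage:
  m0 ⊆ 0-0- [E]
  m1 ⊆ --01,0-0-
  m4 ⊆ 0-0- [E]
  m5 ⊆ --01,0-0-,01-1
  m7 ⊆ 01-1 [E]
  m9 ⊆ --01,10-1
  m10 ⊆ 1-10,101-
  m11 ⊆ 10-1,101-
  m13 ⊆ --01 [E]
  m14 ⊆ 1-10 [E]
E = {--01, 0-0-, 01-1, 1-10}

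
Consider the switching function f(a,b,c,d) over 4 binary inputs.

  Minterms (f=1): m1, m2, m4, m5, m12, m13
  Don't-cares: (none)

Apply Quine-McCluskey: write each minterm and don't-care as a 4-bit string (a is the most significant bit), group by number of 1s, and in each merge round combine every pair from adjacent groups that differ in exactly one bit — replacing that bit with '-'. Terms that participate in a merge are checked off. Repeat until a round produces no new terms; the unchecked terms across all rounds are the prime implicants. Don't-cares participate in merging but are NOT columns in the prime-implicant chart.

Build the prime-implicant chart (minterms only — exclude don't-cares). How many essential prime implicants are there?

3

Round 0: 0001✓ 0010 0100✓ 0101✓ 1100✓ 1101✓
Round 1: -100✓ -101✓ 0-01 010-✓ 110-✓
Round 2: -10-
PIs = {-10-, 0-01, 0010}
Coverage chart:
  m1: 0-01 ←essential
  m2: 0010 ←essential
  m4: -10- ←essential
  m5: -10-,0-01
  m12: -10- ←essential
  m13: -10- ←essential
Essential: -10-, 0-01, 0010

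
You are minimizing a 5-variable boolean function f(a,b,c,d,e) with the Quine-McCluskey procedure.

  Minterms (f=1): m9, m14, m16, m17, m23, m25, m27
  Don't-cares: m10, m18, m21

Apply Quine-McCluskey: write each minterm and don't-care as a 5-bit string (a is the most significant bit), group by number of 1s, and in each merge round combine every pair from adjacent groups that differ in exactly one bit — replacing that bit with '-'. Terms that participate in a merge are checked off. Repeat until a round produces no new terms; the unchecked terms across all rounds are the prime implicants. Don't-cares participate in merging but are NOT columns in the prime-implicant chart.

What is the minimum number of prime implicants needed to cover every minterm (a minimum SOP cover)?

[col 0] 01001*, 01010*, 01110*, 10000*, 10001*, 10010*, 10101*, 10111*, 11001*, 11011*
[col 1] -1001, 01-10, 1-001, 10-01, 100-0, 1000-, 101-1, 110-1
Prime implicants: -1001, 01-10, 1-001, 10-01, 100-0, 1000-, 101-1, 110-1
PI chart (minterm → PIs covering it):
  9 | -1001  (sole → essential)
  14 | 01-10  (sole → essential)
  16 | 100-0,1000-
  17 | 1-001,10-01,1000-
  23 | 101-1  (sole → essential)
  25 | -1001,1-001,110-1
  27 | 110-1  (sole → essential)
Essential prime implicants: -1001, 01-10, 101-1, 110-1
Petrick residual → 1000-
Minimum SOP uses 5 PIs: bc'd'e + a'bde' + ab'c'd' + ab'ce + abc'e

5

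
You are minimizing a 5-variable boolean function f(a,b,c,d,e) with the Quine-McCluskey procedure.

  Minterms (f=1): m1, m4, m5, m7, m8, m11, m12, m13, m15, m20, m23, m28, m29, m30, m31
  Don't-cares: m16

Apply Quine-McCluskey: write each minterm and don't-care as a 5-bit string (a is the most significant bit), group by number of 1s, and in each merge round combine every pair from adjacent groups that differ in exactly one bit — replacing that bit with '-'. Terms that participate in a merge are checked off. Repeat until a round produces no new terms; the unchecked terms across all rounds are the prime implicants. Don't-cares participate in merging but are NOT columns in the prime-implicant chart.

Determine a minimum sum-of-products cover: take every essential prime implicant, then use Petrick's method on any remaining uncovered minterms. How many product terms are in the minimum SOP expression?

7

size-2^0 implicants → 00001(✓)  00100(✓)  00101(✓)  00111(✓)  01000(✓)  01011(✓)  01100(✓)  01101(✓)  01111(✓)  10000(✓)  10100(✓)  10111(✓)  11100(✓)  11101(✓)  11110(✓)  11111(✓)
size-2^1 implicants → -0100(✓)  -0111(✓)  -1100(✓)  -1101(✓)  -1111(✓)  0-100(✓)  0-101(✓)  0-111(✓)  00-01  001-1(✓)  0010-(✓)  01-00  01-11  011-1(✓)  0110-(✓)  1-100(✓)  1-111(✓)  10-00  111-0(✓)  111-1(✓)  1110-(✓)  1111-(✓)
size-2^2 implicants → --100  --111  -11-1  -110-  0-1-1  0-10-  111--
Unchecked terms (primes): --100, --111, -11-1, -110-, 0-1-1, 0-10-, 00-01, 01-00, 01-11, 10-00, 111--
Minterm coverage:
  m1 ⊆ 00-01 [E]
  m4 ⊆ --100,0-10-
  m5 ⊆ 0-1-1,0-10-,00-01
  m7 ⊆ --111,0-1-1
  m8 ⊆ 01-00 [E]
  m11 ⊆ 01-11 [E]
  m12 ⊆ --100,-110-,0-10-,01-00
  m13 ⊆ -11-1,-110-,0-1-1,0-10-
  m15 ⊆ --111,-11-1,0-1-1,01-11
  m20 ⊆ --100,10-00
  m23 ⊆ --111 [E]
  m28 ⊆ --100,-110-,111--
  m29 ⊆ -11-1,-110-,111--
  m30 ⊆ 111-- [E]
  m31 ⊆ --111,-11-1,111--
E = {--111, 00-01, 01-00, 01-11, 111--}
Petrick residual → --100, -11-1
Cover = cd'e' + cde + bce + a'b'd'e + a'bd'e' + a'bde + abc  |cover|=7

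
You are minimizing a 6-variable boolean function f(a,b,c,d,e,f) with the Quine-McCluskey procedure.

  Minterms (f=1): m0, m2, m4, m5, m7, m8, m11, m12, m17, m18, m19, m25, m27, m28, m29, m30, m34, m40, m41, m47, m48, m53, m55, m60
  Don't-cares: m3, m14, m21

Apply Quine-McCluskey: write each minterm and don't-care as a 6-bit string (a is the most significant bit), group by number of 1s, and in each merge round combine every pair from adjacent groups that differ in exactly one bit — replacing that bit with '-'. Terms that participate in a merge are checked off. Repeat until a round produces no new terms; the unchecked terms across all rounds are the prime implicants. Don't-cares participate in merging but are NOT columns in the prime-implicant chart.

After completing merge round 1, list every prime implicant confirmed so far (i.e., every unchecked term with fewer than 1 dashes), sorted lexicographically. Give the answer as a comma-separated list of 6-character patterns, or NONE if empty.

Round 0: 000000✓ 000010✓ 000011✓ 000100✓ 000101✓ 000111✓ 001000✓ 001011✓ 001100✓ 001110✓ 010001✓ 010010✓ 010011✓ 010101✓ 011001✓ 011011✓ 011100✓ 011101✓ 011110✓ 100010✓ 101000✓ 101001✓ 101111 110000 110101✓ 110111✓ 111100✓
Round 1: -00010 -01000 -10101 -11100 0-0010✓ 0-0011✓ 0-0101 0-1011✓ 0-1100✓ 0-1110✓ 00-000✓ 00-011✓ 00-100✓ 000-00✓ 000-11 0000-0 00001-✓ 0001-1 00010- 001-00✓ 0011-0✓ 01-001✓ 01-011✓ 01-101✓ 010-01✓ 0100-1✓ 01001-✓ 011-01✓ 0110-1✓ 0111-0✓ 01110- 10100- 1101-1
Round 2: 0--011 0-001- 0-11-0 00--00 01--01 01-0-1
PIs = {-00010, -01000, -10101, -11100, 0--011, 0-001-, 0-0101, 0-11-0, 00--00, 000-11, 0000-0, 0001-1, 00010-, 01--01, 01-0-1, 01110-, 10100-, 101111, 110000, 1101-1}

101111, 110000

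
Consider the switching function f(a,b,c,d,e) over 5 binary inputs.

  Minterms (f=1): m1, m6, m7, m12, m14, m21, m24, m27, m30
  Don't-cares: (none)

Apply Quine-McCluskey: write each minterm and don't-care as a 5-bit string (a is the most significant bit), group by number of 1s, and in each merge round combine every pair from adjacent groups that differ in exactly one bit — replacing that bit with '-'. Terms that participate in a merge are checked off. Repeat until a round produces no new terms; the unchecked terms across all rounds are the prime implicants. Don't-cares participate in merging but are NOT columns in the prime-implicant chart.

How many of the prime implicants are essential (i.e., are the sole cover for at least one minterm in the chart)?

[col 0] 00001, 00110*, 00111*, 01100*, 01110*, 10101, 11000, 11011, 11110*
[col 1] -1110, 0-110, 0011-, 011-0
Prime implicants: -1110, 0-110, 00001, 0011-, 011-0, 10101, 11000, 11011
PI chart (minterm → PIs covering it):
  1 | 00001  (sole → essential)
  6 | 0-110,0011-
  7 | 0011-  (sole → essential)
  12 | 011-0  (sole → essential)
  14 | -1110,0-110,011-0
  21 | 10101  (sole → essential)
  24 | 11000  (sole → essential)
  27 | 11011  (sole → essential)
  30 | -1110  (sole → essential)
Essential prime implicants: -1110, 00001, 0011-, 011-0, 10101, 11000, 11011

7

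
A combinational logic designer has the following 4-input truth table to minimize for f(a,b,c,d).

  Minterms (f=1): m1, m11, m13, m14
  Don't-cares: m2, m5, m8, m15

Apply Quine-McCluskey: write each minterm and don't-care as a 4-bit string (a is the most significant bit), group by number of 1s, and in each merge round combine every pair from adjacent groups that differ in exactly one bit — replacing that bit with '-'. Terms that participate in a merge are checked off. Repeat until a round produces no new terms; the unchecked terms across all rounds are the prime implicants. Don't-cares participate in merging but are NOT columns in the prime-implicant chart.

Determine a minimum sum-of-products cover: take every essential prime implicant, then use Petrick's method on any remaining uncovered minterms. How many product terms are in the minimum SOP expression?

4

[col 0] 0001*, 0010, 0101*, 1000, 1011*, 1101*, 1110*, 1111*
[col 1] -101, 0-01, 1-11, 11-1, 111-
Prime implicants: -101, 0-01, 0010, 1-11, 1000, 11-1, 111-
PI chart (minterm → PIs covering it):
  1 | 0-01  (sole → essential)
  11 | 1-11  (sole → essential)
  13 | -101,11-1
  14 | 111-  (sole → essential)
Essential prime implicants: 0-01, 1-11, 111-
Petrick residual → -101
Minimum SOP uses 4 PIs: bc'd + a'c'd + acd + abc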